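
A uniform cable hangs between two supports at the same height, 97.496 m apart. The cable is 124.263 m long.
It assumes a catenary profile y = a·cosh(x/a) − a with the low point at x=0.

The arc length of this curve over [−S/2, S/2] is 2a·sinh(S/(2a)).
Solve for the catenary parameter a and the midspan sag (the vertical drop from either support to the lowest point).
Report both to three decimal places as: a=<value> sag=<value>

seed: a₀ = √(S³/(24(L−S))) = √(97.496³/(24·26.767)) = 37.981729
iter 1: u=1.283459  f(a)=+2.293e+00  f'(a)=-1.656e+00  a ← 37.981729 − (+2.293e+00/-1.656e+00) = 39.366676
iter 2: u=1.238306  f(a)=+1.314e-01  f'(a)=-1.471e+00  a ← 39.366676 − (+1.314e-01/-1.471e+00) = 39.456000
iter 3: u=1.235503  f(a)=+4.894e-04  f'(a)=-1.460e+00  a ← 39.456000 − (+4.894e-04/-1.460e+00) = 39.456335
iter 4: u=1.235492  f(a)=+6.845e-09  f'(a)=-1.460e+00  a ← 39.456335 − (+6.845e-09/-1.460e+00) = 39.456336
iter 5: u=1.235492  f(a)=+1.421e-14  f'(a)=-1.460e+00  a ← 39.456336 − (+1.421e-14/-1.460e+00) = 39.456336
converged: |Δa| < 1e-12 after 5 iterations
sag = a·(cosh(S/(2a)) − 1) = 39.456336·(cosh(1.235492) − 1) = 34.144790
T_max/T_min = cosh(S/(2a)) = 1.865382

a=39.456 sag=34.145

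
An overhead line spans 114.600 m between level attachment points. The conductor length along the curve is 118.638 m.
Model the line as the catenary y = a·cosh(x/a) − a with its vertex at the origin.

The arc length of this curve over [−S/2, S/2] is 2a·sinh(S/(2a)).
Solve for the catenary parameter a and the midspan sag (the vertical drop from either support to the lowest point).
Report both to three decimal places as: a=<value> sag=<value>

seed: a₀ = √(S³/(24(L−S))) = √(114.600³/(24·4.038)) = 124.620115
iter 1: u=0.459797  f(a)=+4.290e-02  f'(a)=-6.619e-02  a ← 124.620115 − (+4.290e-02/-6.619e-02) = 125.268293
iter 2: u=0.457418  f(a)=+3.370e-04  f'(a)=-6.515e-02  a ← 125.268293 − (+3.370e-04/-6.515e-02) = 125.273466
iter 3: u=0.457399  f(a)=+2.116e-08  f'(a)=-6.514e-02  a ← 125.273466 − (+2.116e-08/-6.514e-02) = 125.273466
iter 4: u=0.457399  f(a)=+1.421e-14  f'(a)=-6.514e-02  a ← 125.273466 − (+1.421e-14/-6.514e-02) = 125.273466
converged: |Δa| < 1e-12 after 4 iterations
sag = a·(cosh(S/(2a)) − 1) = 125.273466·(cosh(0.457399) − 1) = 13.334561
T_max/T_min = cosh(S/(2a)) = 1.106444

a=125.273 sag=13.335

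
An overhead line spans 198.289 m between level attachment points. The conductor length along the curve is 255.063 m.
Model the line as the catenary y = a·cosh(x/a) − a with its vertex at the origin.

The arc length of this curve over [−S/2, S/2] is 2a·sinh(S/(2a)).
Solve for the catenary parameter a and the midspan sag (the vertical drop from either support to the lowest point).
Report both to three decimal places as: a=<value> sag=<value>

a=78.698 sag=71.161

seed: a₀ = √(S³/(24(L−S))) = √(198.289³/(24·56.774)) = 75.642795
iter 1: u=1.310693  f(a)=+5.081e+00  f'(a)=-1.775e+00  a ← 75.642795 − (+5.081e+00/-1.775e+00) = 78.504786
iter 2: u=1.262910  f(a)=+3.026e-01  f'(a)=-1.570e+00  a ← 78.504786 − (+3.026e-01/-1.570e+00) = 78.697574
iter 3: u=1.259816  f(a)=+1.224e-03  f'(a)=-1.557e+00  a ← 78.697574 − (+1.224e-03/-1.557e+00) = 78.698360
iter 4: u=1.259804  f(a)=+2.019e-08  f'(a)=-1.557e+00  a ← 78.698360 − (+2.019e-08/-1.557e+00) = 78.698360
iter 5: u=1.259804  f(a)=-8.527e-14  f'(a)=-1.557e+00  a ← 78.698360 − (-8.527e-14/-1.557e+00) = 78.698360
converged: |Δa| < 1e-12 after 5 iterations
sag = a·(cosh(S/(2a)) − 1) = 78.698360·(cosh(1.259804) − 1) = 71.160625
T_max/T_min = cosh(S/(2a)) = 1.904220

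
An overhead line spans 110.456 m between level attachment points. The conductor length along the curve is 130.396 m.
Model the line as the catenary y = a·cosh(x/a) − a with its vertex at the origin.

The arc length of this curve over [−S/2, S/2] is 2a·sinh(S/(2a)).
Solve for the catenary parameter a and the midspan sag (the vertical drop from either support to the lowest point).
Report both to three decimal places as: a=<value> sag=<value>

a=54.447 sag=30.496

seed: a₀ = √(S³/(24(L−S))) = √(110.456³/(24·19.940)) = 53.065929
iter 1: u=1.040743  f(a)=+1.108e+00  f'(a)=-8.361e-01  a ← 53.065929 − (+1.108e+00/-8.361e-01) = 54.391282
iter 2: u=1.015383  f(a)=+4.287e-02  f'(a)=-7.726e-01  a ← 54.391282 − (+4.287e-02/-7.726e-01) = 54.446778
iter 3: u=1.014348  f(a)=+6.990e-05  f'(a)=-7.700e-01  a ← 54.446778 − (+6.990e-05/-7.700e-01) = 54.446869
iter 4: u=1.014347  f(a)=+1.865e-10  f'(a)=-7.700e-01  a ← 54.446869 − (+1.865e-10/-7.700e-01) = 54.446869
iter 5: u=1.014347  f(a)=+0.000e+00  f'(a)=-7.700e-01  a ← 54.446869 − (+0.000e+00/-7.700e-01) = 54.446869
converged: |Δa| < 1e-12 after 5 iterations
sag = a·(cosh(S/(2a)) − 1) = 54.446869·(cosh(1.014347) − 1) = 30.495704
T_max/T_min = cosh(S/(2a)) = 1.560100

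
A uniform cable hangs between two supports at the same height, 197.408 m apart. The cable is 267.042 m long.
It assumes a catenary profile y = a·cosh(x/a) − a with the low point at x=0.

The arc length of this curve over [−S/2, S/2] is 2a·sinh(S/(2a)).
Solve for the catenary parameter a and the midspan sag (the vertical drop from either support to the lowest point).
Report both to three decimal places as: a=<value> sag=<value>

a=71.180 sag=80.129

seed: a₀ = √(S³/(24(L−S))) = √(197.408³/(24·69.634)) = 67.847028
iter 1: u=1.454802  f(a)=+7.751e+00  f'(a)=-2.521e+00  a ← 67.847028 − (+7.751e+00/-2.521e+00) = 70.921389
iter 2: u=1.391738  f(a)=+5.580e-01  f'(a)=-2.170e+00  a ← 70.921389 − (+5.580e-01/-2.170e+00) = 71.178504
iter 3: u=1.386711  f(a)=+3.388e-03  f'(a)=-2.144e+00  a ← 71.178504 − (+3.388e-03/-2.144e+00) = 71.180085
iter 4: u=1.386680  f(a)=+1.265e-07  f'(a)=-2.144e+00  a ← 71.180085 − (+1.265e-07/-2.144e+00) = 71.180085
iter 5: u=1.386680  f(a)=+0.000e+00  f'(a)=-2.144e+00  a ← 71.180085 − (+0.000e+00/-2.144e+00) = 71.180085
converged: |Δa| < 1e-12 after 5 iterations
sag = a·(cosh(S/(2a)) − 1) = 71.180085·(cosh(1.386680) − 1) = 80.129075
T_max/T_min = cosh(S/(2a)) = 2.125723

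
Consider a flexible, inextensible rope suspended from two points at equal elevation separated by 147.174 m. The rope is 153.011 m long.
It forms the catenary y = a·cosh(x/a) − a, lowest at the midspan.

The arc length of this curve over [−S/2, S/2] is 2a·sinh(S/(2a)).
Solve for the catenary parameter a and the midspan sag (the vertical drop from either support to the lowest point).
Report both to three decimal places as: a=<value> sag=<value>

a=151.740 sag=18.196

seed: a₀ = √(S³/(24(L−S))) = √(147.174³/(24·5.837)) = 150.850298
iter 1: u=0.487815  f(a)=+6.984e-02  f'(a)=-7.925e-02  a ← 150.850298 − (+6.984e-02/-7.925e-02) = 151.731668
iter 2: u=0.484981  f(a)=+6.169e-04  f'(a)=-7.785e-02  a ← 151.731668 − (+6.169e-04/-7.785e-02) = 151.739591
iter 3: u=0.484956  f(a)=+4.907e-08  f'(a)=-7.784e-02  a ← 151.739591 − (+4.907e-08/-7.784e-02) = 151.739592
iter 4: u=0.484956  f(a)=+0.000e+00  f'(a)=-7.784e-02  a ← 151.739592 − (+0.000e+00/-7.784e-02) = 151.739592
converged: |Δa| < 1e-12 after 4 iterations
sag = a·(cosh(S/(2a)) − 1) = 151.739592·(cosh(0.484956) − 1) = 18.195676
T_max/T_min = cosh(S/(2a)) = 1.119914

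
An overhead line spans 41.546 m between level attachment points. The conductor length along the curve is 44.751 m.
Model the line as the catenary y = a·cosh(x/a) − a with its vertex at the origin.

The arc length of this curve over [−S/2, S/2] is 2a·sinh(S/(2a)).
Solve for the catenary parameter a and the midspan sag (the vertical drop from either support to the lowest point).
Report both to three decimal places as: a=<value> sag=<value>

seed: a₀ = √(S³/(24(L−S))) = √(41.546³/(24·3.205)) = 30.533331
iter 1: u=0.680338  f(a)=+7.500e-02  f'(a)=-2.198e-01  a ← 30.533331 − (+7.500e-02/-2.198e-01) = 30.874512
iter 2: u=0.672820  f(a)=+1.276e-03  f'(a)=-2.124e-01  a ← 30.874512 − (+1.276e-03/-2.124e-01) = 30.880517
iter 3: u=0.672690  f(a)=+3.832e-07  f'(a)=-2.123e-01  a ← 30.880517 − (+3.832e-07/-2.123e-01) = 30.880519
iter 4: u=0.672689  f(a)=+3.553e-14  f'(a)=-2.123e-01  a ← 30.880519 − (+3.553e-14/-2.123e-01) = 30.880519
converged: |Δa| < 1e-12 after 4 iterations
sag = a·(cosh(S/(2a)) − 1) = 30.880519·(cosh(0.672689) − 1) = 7.254366
T_max/T_min = cosh(S/(2a)) = 1.234917

a=30.881 sag=7.254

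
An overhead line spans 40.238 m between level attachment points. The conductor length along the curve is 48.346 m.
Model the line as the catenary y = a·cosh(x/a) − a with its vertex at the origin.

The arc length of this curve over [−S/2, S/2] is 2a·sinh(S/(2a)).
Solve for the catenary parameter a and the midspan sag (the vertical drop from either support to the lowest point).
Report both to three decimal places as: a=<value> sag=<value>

a=18.827 sag=11.813

seed: a₀ = √(S³/(24(L−S))) = √(40.238³/(24·8.108)) = 18.297514
iter 1: u=1.099548  f(a)=+5.045e-01  f'(a)=-9.981e-01  a ← 18.297514 − (+5.045e-01/-9.981e-01) = 18.802944
iter 2: u=1.069992  f(a)=+2.166e-02  f'(a)=-9.141e-01  a ← 18.802944 − (+2.166e-02/-9.141e-01) = 18.826638
iter 3: u=1.068645  f(a)=+4.389e-05  f'(a)=-9.104e-01  a ← 18.826638 − (+4.389e-05/-9.104e-01) = 18.826686
iter 4: u=1.068643  f(a)=+1.810e-10  f'(a)=-9.104e-01  a ← 18.826686 − (+1.810e-10/-9.104e-01) = 18.826686
iter 5: u=1.068643  f(a)=+0.000e+00  f'(a)=-9.104e-01  a ← 18.826686 − (+0.000e+00/-9.104e-01) = 18.826686
converged: |Δa| < 1e-12 after 5 iterations
sag = a·(cosh(S/(2a)) − 1) = 18.826686·(cosh(1.068643) − 1) = 11.812799
T_max/T_min = cosh(S/(2a)) = 1.627450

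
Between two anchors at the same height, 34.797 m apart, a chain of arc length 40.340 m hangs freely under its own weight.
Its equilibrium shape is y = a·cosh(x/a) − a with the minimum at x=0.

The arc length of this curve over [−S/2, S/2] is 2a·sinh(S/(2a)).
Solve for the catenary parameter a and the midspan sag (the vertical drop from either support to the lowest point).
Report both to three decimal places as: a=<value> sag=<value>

seed: a₀ = √(S³/(24(L−S))) = √(34.797³/(24·5.543)) = 17.796502
iter 1: u=0.977636  f(a)=+2.710e-01  f'(a)=-6.845e-01  a ← 17.796502 − (+2.710e-01/-6.845e-01) = 18.192391
iter 2: u=0.956361  f(a)=+9.307e-03  f'(a)=-6.383e-01  a ← 18.192391 − (+9.307e-03/-6.383e-01) = 18.206972
iter 3: u=0.955595  f(a)=+1.184e-05  f'(a)=-6.366e-01  a ← 18.206972 − (+1.184e-05/-6.366e-01) = 18.206991
iter 4: u=0.955594  f(a)=+1.923e-11  f'(a)=-6.366e-01  a ← 18.206991 − (+1.923e-11/-6.366e-01) = 18.206991
iter 5: u=0.955594  f(a)=+0.000e+00  f'(a)=-6.366e-01  a ← 18.206991 − (+0.000e+00/-6.366e-01) = 18.206991
converged: |Δa| < 1e-12 after 5 iterations
sag = a·(cosh(S/(2a)) − 1) = 18.206991·(cosh(0.955594) − 1) = 8.965117
T_max/T_min = cosh(S/(2a)) = 1.492400

a=18.207 sag=8.965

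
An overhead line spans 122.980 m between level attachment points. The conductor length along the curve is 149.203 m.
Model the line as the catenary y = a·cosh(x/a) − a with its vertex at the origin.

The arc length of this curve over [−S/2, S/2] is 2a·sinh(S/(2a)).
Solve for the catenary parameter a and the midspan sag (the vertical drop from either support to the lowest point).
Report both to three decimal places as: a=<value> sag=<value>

seed: a₀ = √(S³/(24(L−S))) = √(122.980³/(24·26.223)) = 54.363189
iter 1: u=1.131096  f(a)=+1.729e+00  f'(a)=-1.094e+00  a ← 54.363189 − (+1.729e+00/-1.094e+00) = 55.944155
iter 2: u=1.099132  f(a)=+7.831e-02  f'(a)=-9.969e-01  a ← 55.944155 − (+7.831e-02/-9.969e-01) = 56.022712
iter 3: u=1.097591  f(a)=+1.774e-04  f'(a)=-9.924e-01  a ← 56.022712 − (+1.774e-04/-9.924e-01) = 56.022890
iter 4: u=1.097587  f(a)=+9.155e-10  f'(a)=-9.924e-01  a ← 56.022890 − (+9.155e-10/-9.924e-01) = 56.022890
iter 5: u=1.097587  f(a)=-5.684e-14  f'(a)=-9.924e-01  a ← 56.022890 − (-5.684e-14/-9.924e-01) = 56.022890
converged: |Δa| < 1e-12 after 5 iterations
sag = a·(cosh(S/(2a)) − 1) = 56.022890·(cosh(1.097587) − 1) = 37.272061
T_max/T_min = cosh(S/(2a)) = 1.665301

a=56.023 sag=37.272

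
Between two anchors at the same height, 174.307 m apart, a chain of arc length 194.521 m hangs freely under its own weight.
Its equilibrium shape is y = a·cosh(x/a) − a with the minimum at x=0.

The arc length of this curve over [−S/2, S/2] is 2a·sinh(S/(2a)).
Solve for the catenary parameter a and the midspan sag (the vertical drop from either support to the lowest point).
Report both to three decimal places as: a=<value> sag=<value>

seed: a₀ = √(S³/(24(L−S))) = √(174.307³/(24·20.214)) = 104.481763
iter 1: u=0.834150  f(a)=+7.150e-01  f'(a)=-4.145e-01  a ← 104.481763 − (+7.150e-01/-4.145e-01) = 106.206606
iter 2: u=0.820603  f(a)=+1.809e-02  f'(a)=-3.938e-01  a ← 106.206606 − (+1.809e-02/-3.938e-01) = 106.252545
iter 3: u=0.820249  f(a)=+1.225e-05  f'(a)=-3.933e-01  a ← 106.252545 − (+1.225e-05/-3.933e-01) = 106.252576
iter 4: u=0.820248  f(a)=+5.599e-12  f'(a)=-3.933e-01  a ← 106.252576 − (+5.599e-12/-3.933e-01) = 106.252576
converged: |Δa| < 1e-12 after 4 iterations
sag = a·(cosh(S/(2a)) − 1) = 106.252576·(cosh(0.820248) − 1) = 37.793301
T_max/T_min = cosh(S/(2a)) = 1.355693

a=106.253 sag=37.793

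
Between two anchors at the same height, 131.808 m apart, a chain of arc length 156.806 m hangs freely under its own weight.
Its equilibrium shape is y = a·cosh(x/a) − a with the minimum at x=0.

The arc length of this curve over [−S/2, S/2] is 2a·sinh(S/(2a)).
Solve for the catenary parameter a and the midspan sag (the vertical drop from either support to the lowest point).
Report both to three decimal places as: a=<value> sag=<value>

a=63.467 sag=37.405

seed: a₀ = √(S³/(24(L−S))) = √(131.808³/(24·24.998)) = 61.780924
iter 1: u=1.066737  f(a)=+1.461e+00  f'(a)=-9.052e-01  a ← 61.780924 − (+1.461e+00/-9.052e-01) = 63.395505
iter 2: u=1.039569  f(a)=+5.925e-02  f'(a)=-8.331e-01  a ← 63.395505 − (+5.925e-02/-8.331e-01) = 63.466625
iter 3: u=1.038404  f(a)=+1.065e-04  f'(a)=-8.301e-01  a ← 63.466625 − (+1.065e-04/-8.301e-01) = 63.466754
iter 4: u=1.038402  f(a)=+3.455e-10  f'(a)=-8.301e-01  a ← 63.466754 − (+3.455e-10/-8.301e-01) = 63.466754
iter 5: u=1.038402  f(a)=-2.842e-14  f'(a)=-8.301e-01  a ← 63.466754 − (-2.842e-14/-8.301e-01) = 63.466754
converged: |Δa| < 1e-12 after 5 iterations
sag = a·(cosh(S/(2a)) − 1) = 63.466754·(cosh(1.038402) − 1) = 37.404745
T_max/T_min = cosh(S/(2a)) = 1.589360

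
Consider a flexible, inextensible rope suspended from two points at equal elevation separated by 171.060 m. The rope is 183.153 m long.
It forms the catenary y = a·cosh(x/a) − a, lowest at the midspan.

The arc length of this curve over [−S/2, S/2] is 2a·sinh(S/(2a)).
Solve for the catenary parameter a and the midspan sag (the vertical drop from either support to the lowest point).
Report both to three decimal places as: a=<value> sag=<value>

a=132.696 sag=28.532

seed: a₀ = √(S³/(24(L−S))) = √(171.060³/(24·12.093)) = 131.325800
iter 1: u=0.651281  f(a)=+2.591e-01  f'(a)=-1.921e-01  a ← 131.325800 − (+2.591e-01/-1.921e-01) = 132.674469
iter 2: u=0.644661  f(a)=+4.045e-03  f'(a)=-1.861e-01  a ← 132.674469 − (+4.045e-03/-1.861e-01) = 132.696201
iter 3: u=0.644555  f(a)=+1.021e-06  f'(a)=-1.860e-01  a ← 132.696201 − (+1.021e-06/-1.860e-01) = 132.696206
iter 4: u=0.644555  f(a)=+5.684e-14  f'(a)=-1.860e-01  a ← 132.696206 − (+5.684e-14/-1.860e-01) = 132.696206
converged: |Δa| < 1e-12 after 4 iterations
sag = a·(cosh(S/(2a)) − 1) = 132.696206·(cosh(0.644555) − 1) = 28.532012
T_max/T_min = cosh(S/(2a)) = 1.215018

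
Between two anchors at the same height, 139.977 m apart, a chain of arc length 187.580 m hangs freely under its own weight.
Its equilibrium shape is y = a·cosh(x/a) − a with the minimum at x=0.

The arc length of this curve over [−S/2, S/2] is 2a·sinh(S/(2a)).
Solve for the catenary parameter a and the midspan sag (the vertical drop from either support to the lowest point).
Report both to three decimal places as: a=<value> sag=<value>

a=51.322 sag=55.591

seed: a₀ = √(S³/(24(L−S))) = √(139.977³/(24·47.603)) = 48.996182
iter 1: u=1.428448  f(a)=+5.099e+00  f'(a)=-2.370e+00  a ← 48.996182 − (+5.099e+00/-2.370e+00) = 51.148149
iter 2: u=1.368349  f(a)=+3.552e-01  f'(a)=-2.050e+00  a ← 51.148149 − (+3.552e-01/-2.050e+00) = 51.321418
iter 3: u=1.363729  f(a)=+2.009e-03  f'(a)=-2.027e+00  a ← 51.321418 − (+2.009e-03/-2.027e+00) = 51.322409
iter 4: u=1.363703  f(a)=+6.504e-08  f'(a)=-2.027e+00  a ← 51.322409 − (+6.504e-08/-2.027e+00) = 51.322409
iter 5: u=1.363703  f(a)=+2.842e-14  f'(a)=-2.027e+00  a ← 51.322409 − (+2.842e-14/-2.027e+00) = 51.322409
converged: |Δa| < 1e-12 after 5 iterations
sag = a·(cosh(S/(2a)) − 1) = 51.322409·(cosh(1.363703) − 1) = 55.591359
T_max/T_min = cosh(S/(2a)) = 2.083179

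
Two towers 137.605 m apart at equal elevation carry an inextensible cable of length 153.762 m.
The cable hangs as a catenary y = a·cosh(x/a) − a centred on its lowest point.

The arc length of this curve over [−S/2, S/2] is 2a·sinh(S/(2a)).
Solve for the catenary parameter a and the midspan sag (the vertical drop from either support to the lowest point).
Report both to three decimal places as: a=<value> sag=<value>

seed: a₀ = √(S³/(24(L−S))) = √(137.605³/(24·16.157)) = 81.971964
iter 1: u=0.839342  f(a)=+5.788e-01  f'(a)=-4.227e-01  a ← 81.971964 − (+5.788e-01/-4.227e-01) = 83.341217
iter 2: u=0.825552  f(a)=+1.482e-02  f'(a)=-4.013e-01  a ← 83.341217 − (+1.482e-02/-4.013e-01) = 83.378148
iter 3: u=0.825186  f(a)=+1.028e-05  f'(a)=-4.007e-01  a ← 83.378148 − (+1.028e-05/-4.007e-01) = 83.378174
iter 4: u=0.825186  f(a)=+4.917e-12  f'(a)=-4.007e-01  a ← 83.378174 − (+4.917e-12/-4.007e-01) = 83.378174
converged: |Δa| < 1e-12 after 4 iterations
sag = a·(cosh(S/(2a)) − 1) = 83.378174·(cosh(0.825186) − 1) = 30.035265
T_max/T_min = cosh(S/(2a)) = 1.360229

a=83.378 sag=30.035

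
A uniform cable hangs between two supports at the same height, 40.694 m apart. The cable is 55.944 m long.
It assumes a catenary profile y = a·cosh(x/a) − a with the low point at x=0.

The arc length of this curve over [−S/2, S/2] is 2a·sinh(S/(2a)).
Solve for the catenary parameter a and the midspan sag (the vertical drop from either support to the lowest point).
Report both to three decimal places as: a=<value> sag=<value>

seed: a₀ = √(S³/(24(L−S))) = √(40.694³/(24·15.250)) = 13.569225
iter 1: u=1.499496  f(a)=+1.809e+00  f'(a)=-2.795e+00  a ← 13.569225 − (+1.809e+00/-2.795e+00) = 14.216412
iter 2: u=1.431233  f(a)=+1.375e-01  f'(a)=-2.385e+00  a ← 14.216412 − (+1.375e-01/-2.385e+00) = 14.274052
iter 3: u=1.425454  f(a)=+9.384e-04  f'(a)=-2.353e+00  a ← 14.274052 − (+9.384e-04/-2.353e+00) = 14.274451
iter 4: u=1.425414  f(a)=+4.437e-08  f'(a)=-2.353e+00  a ← 14.274451 − (+4.437e-08/-2.353e+00) = 14.274451
iter 5: u=1.425414  f(a)=+0.000e+00  f'(a)=-2.353e+00  a ← 14.274451 − (+0.000e+00/-2.353e+00) = 14.274451
converged: |Δa| < 1e-12 after 5 iterations
sag = a·(cosh(S/(2a)) − 1) = 14.274451·(cosh(1.425414) − 1) = 17.129255
T_max/T_min = cosh(S/(2a)) = 2.199994

a=14.274 sag=17.129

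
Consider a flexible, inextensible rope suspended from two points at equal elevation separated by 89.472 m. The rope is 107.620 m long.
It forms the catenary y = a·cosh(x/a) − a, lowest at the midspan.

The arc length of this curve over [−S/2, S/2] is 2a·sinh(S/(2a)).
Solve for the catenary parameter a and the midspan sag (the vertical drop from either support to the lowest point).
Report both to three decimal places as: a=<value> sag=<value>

seed: a₀ = √(S³/(24(L−S))) = √(89.472³/(24·18.148)) = 40.551854
iter 1: u=1.103180  f(a)=+1.137e+00  f'(a)=-1.009e+00  a ← 40.551854 − (+1.137e+00/-1.009e+00) = 41.678769
iter 2: u=1.073352  f(a)=+4.911e-02  f'(a)=-9.234e-01  a ← 41.678769 − (+4.911e-02/-9.234e-01) = 41.731957
iter 3: u=1.071984  f(a)=+1.008e-04  f'(a)=-9.196e-01  a ← 41.731957 − (+1.008e-04/-9.196e-01) = 41.732067
iter 4: u=1.071981  f(a)=+4.268e-10  f'(a)=-9.196e-01  a ← 41.732067 − (+4.268e-10/-9.196e-01) = 41.732067
iter 5: u=1.071981  f(a)=+1.421e-14  f'(a)=-9.196e-01  a ← 41.732067 − (+1.421e-14/-9.196e-01) = 41.732067
converged: |Δa| < 1e-12 after 5 iterations
sag = a·(cosh(S/(2a)) − 1) = 41.732067·(cosh(1.071981) − 1) = 26.364053
T_max/T_min = cosh(S/(2a)) = 1.631746

a=41.732 sag=26.364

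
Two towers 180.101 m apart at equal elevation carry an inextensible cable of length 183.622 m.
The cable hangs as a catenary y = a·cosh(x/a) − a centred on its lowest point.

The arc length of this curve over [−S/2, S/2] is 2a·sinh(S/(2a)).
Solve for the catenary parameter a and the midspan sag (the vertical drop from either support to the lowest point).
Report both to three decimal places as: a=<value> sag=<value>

seed: a₀ = √(S³/(24(L−S))) = √(180.101³/(24·3.521)) = 262.927222
iter 1: u=0.342492  f(a)=+2.071e-02  f'(a)=-2.710e-02  a ← 262.927222 − (+2.071e-02/-2.710e-02) = 263.691417
iter 2: u=0.341500  f(a)=+9.063e-05  f'(a)=-2.686e-02  a ← 263.691417 − (+9.063e-05/-2.686e-02) = 263.694791
iter 3: u=0.341495  f(a)=+1.753e-09  f'(a)=-2.686e-02  a ← 263.694791 − (+1.753e-09/-2.686e-02) = 263.694791
iter 4: u=0.341495  f(a)=-2.842e-14  f'(a)=-2.686e-02  a ← 263.694791 − (-2.842e-14/-2.686e-02) = 263.694791
converged: |Δa| < 1e-12 after 4 iterations
sag = a·(cosh(S/(2a)) − 1) = 263.694791·(cosh(0.341495) − 1) = 15.525915
T_max/T_min = cosh(S/(2a)) = 1.058878

a=263.695 sag=15.526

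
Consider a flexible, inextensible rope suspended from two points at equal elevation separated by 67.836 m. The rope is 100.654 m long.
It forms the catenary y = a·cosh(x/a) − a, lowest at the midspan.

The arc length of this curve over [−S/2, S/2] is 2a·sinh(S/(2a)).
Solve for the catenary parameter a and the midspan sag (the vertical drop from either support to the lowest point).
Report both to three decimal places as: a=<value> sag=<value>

seed: a₀ = √(S³/(24(L−S))) = √(67.836³/(24·32.818)) = 19.908048
iter 1: u=1.703733  f(a)=+5.106e+00  f'(a)=-4.359e+00  a ← 19.908048 − (+5.106e+00/-4.359e+00) = 21.079468
iter 2: u=1.609054  f(a)=+4.854e-01  f'(a)=-3.566e+00  a ← 21.079468 − (+4.854e-01/-3.566e+00) = 21.215571
iter 3: u=1.598731  f(a)=+5.403e-03  f'(a)=-3.487e+00  a ← 21.215571 − (+5.403e-03/-3.487e+00) = 21.217121
iter 4: u=1.598615  f(a)=+6.860e-07  f'(a)=-3.486e+00  a ← 21.217121 − (+6.860e-07/-3.486e+00) = 21.217121
iter 5: u=1.598615  f(a)=+0.000e+00  f'(a)=-3.486e+00  a ← 21.217121 − (+0.000e+00/-3.486e+00) = 21.217121
converged: |Δa| < 1e-12 after 5 iterations
sag = a·(cosh(S/(2a)) − 1) = 21.217121·(cosh(1.598615) − 1) = 33.399480
T_max/T_min = cosh(S/(2a)) = 2.574176

a=21.217 sag=33.399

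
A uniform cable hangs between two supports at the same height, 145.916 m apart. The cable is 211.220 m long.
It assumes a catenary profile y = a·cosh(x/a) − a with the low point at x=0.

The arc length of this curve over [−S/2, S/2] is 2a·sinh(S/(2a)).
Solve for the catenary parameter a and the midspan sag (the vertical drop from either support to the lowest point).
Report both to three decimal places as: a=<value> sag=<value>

a=47.249 sag=68.449

seed: a₀ = √(S³/(24(L−S))) = √(145.916³/(24·65.304)) = 44.522430
iter 1: u=1.638680  f(a)=+9.350e+00  f'(a)=-3.801e+00  a ← 44.522430 − (+9.350e+00/-3.801e+00) = 46.982500
iter 2: u=1.552876  f(a)=+8.309e-01  f'(a)=-3.153e+00  a ← 46.982500 − (+8.309e-01/-3.153e+00) = 47.246056
iter 3: u=1.544214  f(a)=+7.975e-03  f'(a)=-3.092e+00  a ← 47.246056 − (+7.975e-03/-3.092e+00) = 47.248635
iter 4: u=1.544129  f(a)=+7.504e-07  f'(a)=-3.092e+00  a ← 47.248635 − (+7.504e-07/-3.092e+00) = 47.248636
iter 5: u=1.544129  f(a)=+5.684e-14  f'(a)=-3.092e+00  a ← 47.248636 − (+5.684e-14/-3.092e+00) = 47.248636
converged: |Δa| < 1e-12 after 5 iterations
sag = a·(cosh(S/(2a)) − 1) = 47.248636·(cosh(1.544129) − 1) = 68.448839
T_max/T_min = cosh(S/(2a)) = 2.448695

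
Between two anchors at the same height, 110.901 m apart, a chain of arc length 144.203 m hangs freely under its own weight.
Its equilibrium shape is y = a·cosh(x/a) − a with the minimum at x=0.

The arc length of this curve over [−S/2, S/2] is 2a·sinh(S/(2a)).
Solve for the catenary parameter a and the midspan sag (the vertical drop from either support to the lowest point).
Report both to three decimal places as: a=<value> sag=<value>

a=43.056 sag=40.923

seed: a₀ = √(S³/(24(L−S))) = √(110.901³/(24·33.302)) = 41.310687
iter 1: u=1.342280  f(a)=+3.132e+00  f'(a)=-1.922e+00  a ← 41.310687 − (+3.132e+00/-1.922e+00) = 42.940171
iter 2: u=1.291343  f(a)=+1.948e-01  f'(a)=-1.690e+00  a ← 42.940171 − (+1.948e-01/-1.690e+00) = 43.055485
iter 3: u=1.287885  f(a)=+8.648e-04  f'(a)=-1.675e+00  a ← 43.055485 − (+8.648e-04/-1.675e+00) = 43.056001
iter 4: u=1.287869  f(a)=+1.720e-08  f'(a)=-1.675e+00  a ← 43.056001 − (+1.720e-08/-1.675e+00) = 43.056001
iter 5: u=1.287869  f(a)=+0.000e+00  f'(a)=-1.675e+00  a ← 43.056001 − (+0.000e+00/-1.675e+00) = 43.056001
converged: |Δa| < 1e-12 after 5 iterations
sag = a·(cosh(S/(2a)) − 1) = 43.056001·(cosh(1.287869) − 1) = 40.922839
T_max/T_min = cosh(S/(2a)) = 1.950456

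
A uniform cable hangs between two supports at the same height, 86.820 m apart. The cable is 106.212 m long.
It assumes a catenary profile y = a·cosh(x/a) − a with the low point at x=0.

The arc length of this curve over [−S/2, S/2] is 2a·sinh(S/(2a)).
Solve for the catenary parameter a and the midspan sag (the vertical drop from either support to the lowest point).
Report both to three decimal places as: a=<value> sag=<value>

seed: a₀ = √(S³/(24(L−S))) = √(86.820³/(24·19.392)) = 37.498401
iter 1: u=1.157649  f(a)=+1.342e+00  f'(a)=-1.180e+00  a ← 37.498401 − (+1.342e+00/-1.180e+00) = 38.635690
iter 2: u=1.123573  f(a)=+6.346e-02  f'(a)=-1.070e+00  a ← 38.635690 − (+6.346e-02/-1.070e+00) = 38.694968
iter 3: u=1.121851  f(a)=+1.576e-04  f'(a)=-1.065e+00  a ← 38.694968 − (+1.576e-04/-1.065e+00) = 38.695116
iter 4: u=1.121847  f(a)=+9.766e-10  f'(a)=-1.065e+00  a ← 38.695116 − (+9.766e-10/-1.065e+00) = 38.695116
iter 5: u=1.121847  f(a)=+1.421e-14  f'(a)=-1.065e+00  a ← 38.695116 − (+1.421e-14/-1.065e+00) = 38.695116
converged: |Δa| < 1e-12 after 5 iterations
sag = a·(cosh(S/(2a)) − 1) = 38.695116·(cosh(1.121847) − 1) = 27.013021
T_max/T_min = cosh(S/(2a)) = 1.698099

a=38.695 sag=27.013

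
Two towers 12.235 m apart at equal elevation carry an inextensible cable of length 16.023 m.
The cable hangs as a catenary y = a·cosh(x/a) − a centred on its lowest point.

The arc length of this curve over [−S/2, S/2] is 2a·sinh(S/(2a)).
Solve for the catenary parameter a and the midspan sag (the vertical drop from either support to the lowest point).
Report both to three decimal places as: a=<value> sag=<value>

a=4.684 sag=4.597

seed: a₀ = √(S³/(24(L−S))) = √(12.235³/(24·3.788)) = 4.488439
iter 1: u=1.362946  f(a)=+3.678e-01  f'(a)=-2.023e+00  a ← 4.488439 − (+3.678e-01/-2.023e+00) = 4.670253
iter 2: u=1.309886  f(a)=+2.353e-02  f'(a)=-1.772e+00  a ← 4.670253 − (+2.353e-02/-1.772e+00) = 4.683533
iter 3: u=1.306172  f(a)=+1.108e-04  f'(a)=-1.755e+00  a ← 4.683533 − (+1.108e-04/-1.755e+00) = 4.683596
iter 4: u=1.306154  f(a)=+2.485e-09  f'(a)=-1.755e+00  a ← 4.683596 − (+2.485e-09/-1.755e+00) = 4.683596
iter 5: u=1.306154  f(a)=+0.000e+00  f'(a)=-1.755e+00  a ← 4.683596 − (+0.000e+00/-1.755e+00) = 4.683596
converged: |Δa| < 1e-12 after 5 iterations
sag = a·(cosh(S/(2a)) − 1) = 4.683596·(cosh(1.306154) − 1) = 4.596501
T_max/T_min = cosh(S/(2a)) = 1.981404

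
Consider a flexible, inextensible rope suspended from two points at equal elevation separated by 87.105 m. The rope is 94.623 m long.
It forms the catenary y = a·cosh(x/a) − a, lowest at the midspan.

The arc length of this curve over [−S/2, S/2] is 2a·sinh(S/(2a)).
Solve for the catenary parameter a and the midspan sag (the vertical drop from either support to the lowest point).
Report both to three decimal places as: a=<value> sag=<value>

a=61.290 sag=16.136

seed: a₀ = √(S³/(24(L−S))) = √(87.105³/(24·7.518)) = 60.521244
iter 1: u=0.719623  f(a)=+1.971e-01  f'(a)=-2.615e-01  a ← 60.521244 − (+1.971e-01/-2.615e-01) = 61.274760
iter 2: u=0.710774  f(a)=+3.741e-03  f'(a)=-2.517e-01  a ← 61.274760 − (+3.741e-03/-2.517e-01) = 61.289623
iter 3: u=0.710602  f(a)=+1.406e-06  f'(a)=-2.515e-01  a ← 61.289623 − (+1.406e-06/-2.515e-01) = 61.289628
iter 4: u=0.710601  f(a)=+1.990e-13  f'(a)=-2.515e-01  a ← 61.289628 − (+1.990e-13/-2.515e-01) = 61.289628
converged: |Δa| < 1e-12 after 4 iterations
sag = a·(cosh(S/(2a)) − 1) = 61.289628·(cosh(0.710601) − 1) = 16.136443
T_max/T_min = cosh(S/(2a)) = 1.263282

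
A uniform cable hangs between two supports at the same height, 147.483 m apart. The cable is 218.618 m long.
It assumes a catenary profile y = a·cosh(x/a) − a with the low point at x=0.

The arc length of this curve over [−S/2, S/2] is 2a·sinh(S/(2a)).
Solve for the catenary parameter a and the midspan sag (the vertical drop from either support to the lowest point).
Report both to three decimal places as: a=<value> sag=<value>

seed: a₀ = √(S³/(24(L−S))) = √(147.483³/(24·71.135)) = 43.347660
iter 1: u=1.701165  f(a)=+1.103e+01  f'(a)=-4.335e+00  a ← 43.347660 − (+1.103e+01/-4.335e+00) = 45.892145
iter 2: u=1.606844  f(a)=+1.046e+00  f'(a)=-3.549e+00  a ← 45.892145 − (+1.046e+00/-3.549e+00) = 46.186851
iter 3: u=1.596591  f(a)=+1.158e-02  f'(a)=-3.471e+00  a ← 46.186851 − (+1.158e-02/-3.471e+00) = 46.190186
iter 4: u=1.596475  f(a)=+1.453e-06  f'(a)=-3.470e+00  a ← 46.190186 − (+1.453e-06/-3.470e+00) = 46.190187
iter 5: u=1.596475  f(a)=+5.684e-14  f'(a)=-3.470e+00  a ← 46.190187 − (+5.684e-14/-3.470e+00) = 46.190187
converged: |Δa| < 1e-12 after 5 iterations
sag = a·(cosh(S/(2a)) − 1) = 46.190187·(cosh(1.596475) − 1) = 72.477378
T_max/T_min = cosh(S/(2a)) = 2.569108

a=46.190 sag=72.477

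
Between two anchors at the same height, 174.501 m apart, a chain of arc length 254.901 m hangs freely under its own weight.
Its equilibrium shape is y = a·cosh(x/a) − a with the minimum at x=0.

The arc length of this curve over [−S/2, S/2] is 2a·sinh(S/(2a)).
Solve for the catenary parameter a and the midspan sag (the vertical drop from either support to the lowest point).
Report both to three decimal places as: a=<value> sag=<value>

a=55.776 sag=83.345

seed: a₀ = √(S³/(24(L−S))) = √(174.501³/(24·80.400)) = 52.476303
iter 1: u=1.662665  f(a)=+1.187e+01  f'(a)=-3.999e+00  a ← 52.476303 − (+1.187e+01/-3.999e+00) = 55.445102
iter 2: u=1.573638  f(a)=+1.082e+00  f'(a)=-3.301e+00  a ← 55.445102 − (+1.082e+00/-3.301e+00) = 55.772935
iter 3: u=1.564388  f(a)=+1.098e-02  f'(a)=-3.234e+00  a ← 55.772935 − (+1.098e-02/-3.234e+00) = 55.776330
iter 4: u=1.564293  f(a)=+1.155e-06  f'(a)=-3.233e+00  a ← 55.776330 − (+1.155e-06/-3.233e+00) = 55.776330
iter 5: u=1.564293  f(a)=-8.527e-14  f'(a)=-3.233e+00  a ← 55.776330 − (-8.527e-14/-3.233e+00) = 55.776330
converged: |Δa| < 1e-12 after 5 iterations
sag = a·(cosh(S/(2a)) − 1) = 55.776330·(cosh(1.564293) − 1) = 83.344585
T_max/T_min = cosh(S/(2a)) = 2.494264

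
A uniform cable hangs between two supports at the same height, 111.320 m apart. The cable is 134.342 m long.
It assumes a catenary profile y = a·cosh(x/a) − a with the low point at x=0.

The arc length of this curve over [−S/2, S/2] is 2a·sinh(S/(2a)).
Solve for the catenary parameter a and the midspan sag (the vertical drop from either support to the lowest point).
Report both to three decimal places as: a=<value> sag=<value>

a=51.448 sag=33.162

seed: a₀ = √(S³/(24(L−S))) = √(111.320³/(24·23.022)) = 49.966928
iter 1: u=1.113937  f(a)=+1.471e+00  f'(a)=-1.041e+00  a ← 49.966928 − (+1.471e+00/-1.041e+00) = 51.380240
iter 2: u=1.083296  f(a)=+6.473e-02  f'(a)=-9.512e-01  a ← 51.380240 − (+6.473e-02/-9.512e-01) = 51.448290
iter 3: u=1.081863  f(a)=+1.381e-04  f'(a)=-9.472e-01  a ← 51.448290 − (+1.381e-04/-9.472e-01) = 51.448436
iter 4: u=1.081860  f(a)=+6.312e-10  f'(a)=-9.472e-01  a ← 51.448436 − (+6.312e-10/-9.472e-01) = 51.448436
iter 5: u=1.081860  f(a)=-2.842e-14  f'(a)=-9.472e-01  a ← 51.448436 − (-2.842e-14/-9.472e-01) = 51.448436
converged: |Δa| < 1e-12 after 5 iterations
sag = a·(cosh(S/(2a)) − 1) = 51.448436·(cosh(1.081860) − 1) = 33.161757
T_max/T_min = cosh(S/(2a)) = 1.644563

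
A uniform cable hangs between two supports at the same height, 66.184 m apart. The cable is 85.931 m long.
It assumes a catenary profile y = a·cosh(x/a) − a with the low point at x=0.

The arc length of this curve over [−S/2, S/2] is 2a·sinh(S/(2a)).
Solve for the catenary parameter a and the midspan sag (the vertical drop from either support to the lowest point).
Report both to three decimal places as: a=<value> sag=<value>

seed: a₀ = √(S³/(24(L−S))) = √(66.184³/(24·19.747)) = 24.732803
iter 1: u=1.337980  f(a)=+1.845e+00  f'(a)=-1.902e+00  a ← 24.732803 − (+1.845e+00/-1.902e+00) = 25.702935
iter 2: u=1.287479  f(a)=+1.141e-01  f'(a)=-1.673e+00  a ← 25.702935 − (+1.141e-01/-1.673e+00) = 25.771134
iter 3: u=1.284072  f(a)=+5.001e-04  f'(a)=-1.658e+00  a ← 25.771134 − (+5.001e-04/-1.658e+00) = 25.771435
iter 4: u=1.284057  f(a)=+9.700e-09  f'(a)=-1.658e+00  a ← 25.771435 − (+9.700e-09/-1.658e+00) = 25.771435
iter 5: u=1.284057  f(a)=+0.000e+00  f'(a)=-1.658e+00  a ← 25.771435 − (+0.000e+00/-1.658e+00) = 25.771435
converged: |Δa| < 1e-12 after 5 iterations
sag = a·(cosh(S/(2a)) − 1) = 25.771435·(cosh(1.284057) − 1) = 24.330472
T_max/T_min = cosh(S/(2a)) = 1.944087

a=25.771 sag=24.330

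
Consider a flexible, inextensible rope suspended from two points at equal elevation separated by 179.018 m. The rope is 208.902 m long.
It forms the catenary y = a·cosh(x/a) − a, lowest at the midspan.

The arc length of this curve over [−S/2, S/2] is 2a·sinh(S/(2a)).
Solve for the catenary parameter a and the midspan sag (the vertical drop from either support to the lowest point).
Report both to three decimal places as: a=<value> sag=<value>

a=91.596 sag=47.328

seed: a₀ = √(S³/(24(L−S))) = √(179.018³/(24·29.884)) = 89.437586
iter 1: u=1.000798  f(a)=+1.533e+00  f'(a)=-7.376e-01  a ← 89.437586 − (+1.533e+00/-7.376e-01) = 91.515542
iter 2: u=0.978074  f(a)=+5.505e-02  f'(a)=-6.855e-01  a ← 91.515542 − (+5.505e-02/-6.855e-01) = 91.595839
iter 3: u=0.977217  f(a)=+7.685e-05  f'(a)=-6.836e-01  a ← 91.595839 − (+7.685e-05/-6.836e-01) = 91.595951
iter 4: u=0.977216  f(a)=+1.502e-10  f'(a)=-6.836e-01  a ← 91.595951 − (+1.502e-10/-6.836e-01) = 91.595951
iter 5: u=0.977216  f(a)=+0.000e+00  f'(a)=-6.836e-01  a ← 91.595951 − (+0.000e+00/-6.836e-01) = 91.595951
converged: |Δa| < 1e-12 after 5 iterations
sag = a·(cosh(S/(2a)) − 1) = 91.595951·(cosh(0.977216) − 1) = 47.327876
T_max/T_min = cosh(S/(2a)) = 1.516703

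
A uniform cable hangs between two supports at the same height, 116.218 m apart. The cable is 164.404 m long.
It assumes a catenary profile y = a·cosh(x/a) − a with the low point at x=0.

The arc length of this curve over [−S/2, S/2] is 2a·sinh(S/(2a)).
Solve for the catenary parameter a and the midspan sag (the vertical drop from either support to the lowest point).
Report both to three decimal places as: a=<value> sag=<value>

seed: a₀ = √(S³/(24(L−S))) = √(116.218³/(24·48.186)) = 36.842071
iter 1: u=1.577246  f(a)=+6.361e+00  f'(a)=-3.327e+00  a ← 36.842071 − (+6.361e+00/-3.327e+00) = 38.753997
iter 2: u=1.499432  f(a)=+5.287e-01  f'(a)=-2.795e+00  a ← 38.753997 − (+5.287e-01/-2.795e+00) = 38.943161
iter 3: u=1.492149  f(a)=+4.384e-03  f'(a)=-2.749e+00  a ← 38.943161 − (+4.384e-03/-2.749e+00) = 38.944756
iter 4: u=1.492088  f(a)=+3.070e-07  f'(a)=-2.748e+00  a ← 38.944756 − (+3.070e-07/-2.748e+00) = 38.944756
iter 5: u=1.492088  f(a)=-2.842e-14  f'(a)=-2.748e+00  a ← 38.944756 − (-2.842e-14/-2.748e+00) = 38.944756
converged: |Δa| < 1e-12 after 5 iterations
sag = a·(cosh(S/(2a)) − 1) = 38.944756·(cosh(1.492088) − 1) = 52.016021
T_max/T_min = cosh(S/(2a)) = 2.335636

a=38.945 sag=52.016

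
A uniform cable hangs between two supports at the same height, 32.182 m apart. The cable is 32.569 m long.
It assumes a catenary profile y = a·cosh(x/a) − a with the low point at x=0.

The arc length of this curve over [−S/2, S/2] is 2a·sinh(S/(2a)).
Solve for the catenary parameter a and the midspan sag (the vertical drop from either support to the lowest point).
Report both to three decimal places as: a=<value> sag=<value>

a=60.012 sag=2.170

seed: a₀ = √(S³/(24(L−S))) = √(32.182³/(24·0.387)) = 59.904361
iter 1: u=0.268611  f(a)=+1.399e-03  f'(a)=-1.301e-02  a ← 59.904361 − (+1.399e-03/-1.301e-02) = 60.011825
iter 2: u=0.268130  f(a)=+3.772e-06  f'(a)=-1.294e-02  a ← 60.011825 − (+3.772e-06/-1.294e-02) = 60.012117
iter 3: u=0.268129  f(a)=+2.760e-11  f'(a)=-1.294e-02  a ← 60.012117 − (+2.760e-11/-1.294e-02) = 60.012117
iter 4: u=0.268129  f(a)=+0.000e+00  f'(a)=-1.294e-02  a ← 60.012117 − (+0.000e+00/-1.294e-02) = 60.012117
converged: |Δa| < 1e-12 after 4 iterations
sag = a·(cosh(S/(2a)) − 1) = 60.012117·(cosh(0.268129) − 1) = 2.170189
T_max/T_min = cosh(S/(2a)) = 1.036163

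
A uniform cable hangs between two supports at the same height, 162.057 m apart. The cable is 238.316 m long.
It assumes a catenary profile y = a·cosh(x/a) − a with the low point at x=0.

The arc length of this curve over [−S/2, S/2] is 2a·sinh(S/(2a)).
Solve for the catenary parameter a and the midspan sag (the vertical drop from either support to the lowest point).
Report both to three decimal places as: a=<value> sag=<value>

a=51.314 sag=78.423

seed: a₀ = √(S³/(24(L−S))) = √(162.057³/(24·76.259)) = 48.222588
iter 1: u=1.680302  f(a)=+1.152e+01  f'(a)=-4.151e+00  a ← 48.222588 − (+1.152e+01/-4.151e+00) = 50.997638
iter 2: u=1.588868  f(a)=+1.069e+00  f'(a)=-3.413e+00  a ← 50.997638 − (+1.069e+00/-3.413e+00) = 51.310889
iter 3: u=1.579168  f(a)=+1.129e-02  f'(a)=-3.341e+00  a ← 51.310889 − (+1.129e-02/-3.341e+00) = 51.314268
iter 4: u=1.579064  f(a)=+1.289e-06  f'(a)=-3.340e+00  a ← 51.314268 − (+1.289e-06/-3.340e+00) = 51.314269
iter 5: u=1.579064  f(a)=+5.684e-14  f'(a)=-3.340e+00  a ← 51.314269 − (+5.684e-14/-3.340e+00) = 51.314269
converged: |Δa| < 1e-12 after 5 iterations
sag = a·(cosh(S/(2a)) − 1) = 51.314269·(cosh(1.579064) − 1) = 78.423093
T_max/T_min = cosh(S/(2a)) = 2.528290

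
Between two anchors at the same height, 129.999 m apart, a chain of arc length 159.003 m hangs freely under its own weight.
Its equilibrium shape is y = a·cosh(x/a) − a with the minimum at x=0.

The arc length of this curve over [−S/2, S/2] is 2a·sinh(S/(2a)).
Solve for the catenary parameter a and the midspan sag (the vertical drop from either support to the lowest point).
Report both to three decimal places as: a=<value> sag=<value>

a=57.970 sag=40.422

seed: a₀ = √(S³/(24(L−S))) = √(129.999³/(24·29.004)) = 56.179187
iter 1: u=1.157003  f(a)=+2.004e+00  f'(a)=-1.178e+00  a ← 56.179187 − (+2.004e+00/-1.178e+00) = 57.881329
iter 2: u=1.122979  f(a)=+9.470e-02  f'(a)=-1.069e+00  a ← 57.881329 − (+9.470e-02/-1.069e+00) = 57.969945
iter 3: u=1.121262  f(a)=+2.346e-04  f'(a)=-1.063e+00  a ← 57.969945 − (+2.346e-04/-1.063e+00) = 57.970166
iter 4: u=1.121258  f(a)=+1.448e-09  f'(a)=-1.063e+00  a ← 57.970166 − (+1.448e-09/-1.063e+00) = 57.970166
iter 5: u=1.121258  f(a)=+0.000e+00  f'(a)=-1.063e+00  a ← 57.970166 − (+0.000e+00/-1.063e+00) = 57.970166
converged: |Δa| < 1e-12 after 5 iterations
sag = a·(cosh(S/(2a)) − 1) = 57.970166·(cosh(1.121258) − 1) = 40.422052
T_max/T_min = cosh(S/(2a)) = 1.697291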